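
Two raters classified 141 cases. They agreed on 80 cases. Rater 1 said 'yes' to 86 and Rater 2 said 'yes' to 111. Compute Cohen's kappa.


P_o = 80/141 = 0.567376
P_e = (86*111 + 55*30) / 19881 = 0.563151
kappa = (P_o - P_e) / (1 - P_e)
kappa = (0.567376 - 0.563151) / (1 - 0.563151)
kappa = 0.0097

0.0097


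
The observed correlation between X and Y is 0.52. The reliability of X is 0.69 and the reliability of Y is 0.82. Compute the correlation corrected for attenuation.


r_corrected = rxy / sqrt(rxx * ryy)
= 0.52 / sqrt(0.69 * 0.82)
= 0.52 / sqrt(0.5658)
= 0.52 / 0.752197
r_corrected = 0.6913

0.6913


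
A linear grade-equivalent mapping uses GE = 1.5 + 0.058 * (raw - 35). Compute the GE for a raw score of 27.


raw - median = 27 - 35 = -8
slope * diff = 0.058 * -8 = -0.464
GE = 1.5 + -0.464
GE = 1.036

1.036


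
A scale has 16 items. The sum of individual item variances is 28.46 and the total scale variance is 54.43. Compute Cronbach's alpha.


alpha = (k/(k-1)) * (1 - sum(si^2)/s_total^2)
= (16/15) * (1 - 28.46/54.43)
alpha = 0.5089

0.5089


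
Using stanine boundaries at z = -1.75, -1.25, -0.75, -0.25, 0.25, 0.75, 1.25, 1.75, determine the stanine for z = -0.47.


Stanine boundaries: [-1.75, -1.25, -0.75, -0.25, 0.25, 0.75, 1.25, 1.75]
z = -0.47
Check each boundary:
  z >= -1.75 -> could be stanine 2
  z >= -1.25 -> could be stanine 3
  z >= -0.75 -> could be stanine 4
  z < -0.25
  z < 0.25
  z < 0.75
  z < 1.25
  z < 1.75
Highest qualifying boundary gives stanine = 4

4


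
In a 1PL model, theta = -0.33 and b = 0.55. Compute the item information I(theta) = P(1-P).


P = 1/(1+exp(-(-0.33-0.55))) = 0.2932
I = P*(1-P) = 0.2932 * 0.7068
I = 0.2072

0.2072


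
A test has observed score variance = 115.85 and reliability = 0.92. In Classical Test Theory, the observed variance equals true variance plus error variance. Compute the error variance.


var_true = rxx * var_obs = 0.92 * 115.85 = 106.582
var_error = var_obs - var_true
var_error = 115.85 - 106.582
var_error = 9.268

9.268


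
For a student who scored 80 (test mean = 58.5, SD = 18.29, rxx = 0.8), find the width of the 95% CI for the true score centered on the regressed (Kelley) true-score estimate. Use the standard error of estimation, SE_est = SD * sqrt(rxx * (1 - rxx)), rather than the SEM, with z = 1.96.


True score estimate = 0.8*80 + 0.2*58.5 = 75.7
SE_est = SD * sqrt(rxx * (1 - rxx)) = 18.29 * sqrt(0.8 * 0.2) = 18.29 * sqrt(0.16) = 7.316
CI = T_est +/- z * SE_est, so width = 2 * z * SE_est = 2 * 1.96 * 7.316
Width = 28.6787

28.6787


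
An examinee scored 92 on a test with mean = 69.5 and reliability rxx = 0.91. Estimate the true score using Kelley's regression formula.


T_est = rxx * X + (1 - rxx) * mean
T_est = 0.91 * 92 + 0.09 * 69.5
T_est = 83.72 + 6.255
T_est = 89.975

89.975


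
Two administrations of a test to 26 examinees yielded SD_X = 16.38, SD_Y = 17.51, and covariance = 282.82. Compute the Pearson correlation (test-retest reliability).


r = cov(X,Y) / (SD_X * SD_Y)
r = 282.82 / (16.38 * 17.51)
r = 282.82 / 286.8138
r = 0.9861

0.9861


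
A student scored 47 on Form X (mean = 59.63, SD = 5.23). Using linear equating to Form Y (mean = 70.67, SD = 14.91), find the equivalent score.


slope = SD_Y / SD_X = 14.91 / 5.23 ~ 2.8509
intercept = mean_Y - slope * mean_X = 70.67 - (14.91 / 5.23) * 59.63 ~ -99.3268
Y = slope * X + intercept. To avoid rounding drift from the rounded slope/intercept, evaluate the equivalent form Y = mean_Y + SD_Y * (X - mean_X) / SD_X at full precision:
Y = 70.67 + 14.91 * (47 - 59.63) / 5.23
Y = 70.67 - 14.91 * 12.63 / 5.23
Y = 70.67 - 188.3133 / 5.23
Y = 70.67 - 36.0064
Y = 34.6636

34.6636


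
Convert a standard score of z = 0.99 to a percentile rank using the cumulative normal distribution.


CDF(z) = 0.5 * (1 + erf(z/sqrt(2)))
erf(0.7) = 0.6778
CDF = 0.8389
Percentile rank = 0.8389 * 100 = 83.89

83.89


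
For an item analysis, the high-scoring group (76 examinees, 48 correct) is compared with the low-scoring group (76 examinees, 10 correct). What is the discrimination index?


p_upper = 48/76 = 0.6316
p_lower = 10/76 = 0.1316
D = 0.6316 - 0.1316 = 0.5

0.5


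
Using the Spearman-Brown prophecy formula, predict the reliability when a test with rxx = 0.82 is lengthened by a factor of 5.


r_new = (n * rxx) / (1 + (n-1) * rxx)
r_new = (5 * 0.82) / (1 + 4 * 0.82)
r_new = 4.1 / 4.28
r_new = 0.9579

0.9579


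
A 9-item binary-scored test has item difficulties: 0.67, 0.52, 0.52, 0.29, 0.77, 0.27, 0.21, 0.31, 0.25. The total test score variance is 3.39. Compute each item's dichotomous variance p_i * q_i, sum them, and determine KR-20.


For each item, compute p_i * q_i:
  Item 1: 0.67 * 0.33 = 0.2211
  Item 2: 0.52 * 0.48 = 0.2496
  Item 3: 0.52 * 0.48 = 0.2496
  Item 4: 0.29 * 0.71 = 0.2059
  Item 5: 0.77 * 0.23 = 0.1771
  Item 6: 0.27 * 0.73 = 0.1971
  Item 7: 0.21 * 0.79 = 0.1659
  Item 8: 0.31 * 0.69 = 0.2139
  Item 9: 0.25 * 0.75 = 0.1875
Sum(p_i * q_i) = 0.2211 + 0.2496 + 0.2496 + 0.2059 + 0.1771 + 0.1971 + 0.1659 + 0.2139 + 0.1875 = 1.8677
KR-20 = (k/(k-1)) * (1 - Sum(p_i*q_i) / Var_total)
= (9/8) * (1 - 1.8677/3.39)
= 1.125 * 0.4491
KR-20 = 0.5052

0.5052


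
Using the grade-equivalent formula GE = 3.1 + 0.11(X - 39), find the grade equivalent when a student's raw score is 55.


raw - median = 55 - 39 = 16
slope * diff = 0.11 * 16 = 1.76
GE = 3.1 + 1.76
GE = 4.86

4.86


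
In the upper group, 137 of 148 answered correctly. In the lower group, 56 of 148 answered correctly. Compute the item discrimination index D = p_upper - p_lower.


p_upper = 137/148 = 0.9257
p_lower = 56/148 = 0.3784
D = 0.9257 - 0.3784 = 0.5473

0.5473


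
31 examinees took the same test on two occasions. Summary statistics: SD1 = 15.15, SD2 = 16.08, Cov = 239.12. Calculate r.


r = cov(X,Y) / (SD_X * SD_Y)
r = 239.12 / (15.15 * 16.08)
r = 239.12 / 243.612
r = 0.9816

0.9816


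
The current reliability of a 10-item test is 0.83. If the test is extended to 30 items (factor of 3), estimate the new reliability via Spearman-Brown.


r_new = (n * rxx) / (1 + (n-1) * rxx)
r_new = (3 * 0.83) / (1 + 2 * 0.83)
r_new = 2.49 / 2.66
r_new = 0.9361

0.9361


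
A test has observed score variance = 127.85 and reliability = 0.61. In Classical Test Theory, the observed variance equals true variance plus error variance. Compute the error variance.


var_true = rxx * var_obs = 0.61 * 127.85 = 77.9885
var_error = var_obs - var_true
var_error = 127.85 - 77.9885
var_error = 49.8615

49.8615


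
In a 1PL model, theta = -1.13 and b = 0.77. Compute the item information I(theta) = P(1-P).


P = 1/(1+exp(-(-1.13-0.77))) = 0.1301
I = P*(1-P) = 0.1301 * 0.8699
I = 0.1132

0.1132


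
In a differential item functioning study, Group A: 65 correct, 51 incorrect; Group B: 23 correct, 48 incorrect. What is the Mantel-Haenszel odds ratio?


Odds_A = 65/51 = 1.2745
Odds_B = 23/48 = 0.4792
OR = Odds_A / Odds_B = 1.2745 / 0.4792
Exactly, OR = (65 * 48) / (51 * 23) = 3120 / 1173
OR = 2.6598

2.6598


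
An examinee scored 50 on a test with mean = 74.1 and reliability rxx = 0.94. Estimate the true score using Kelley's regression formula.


T_est = rxx * X + (1 - rxx) * mean
T_est = 0.94 * 50 + 0.06 * 74.1
T_est = 47.0 + 4.446
T_est = 51.446

51.446


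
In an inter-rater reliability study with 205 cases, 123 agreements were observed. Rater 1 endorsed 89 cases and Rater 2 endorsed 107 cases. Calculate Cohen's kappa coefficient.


P_o = 123/205 = 0.6
P_e = (89*107 + 116*98) / 42025 = 0.497109
kappa = (P_o - P_e) / (1 - P_e)
kappa = (0.6 - 0.497109) / (1 - 0.497109)
kappa = 0.2046

0.2046


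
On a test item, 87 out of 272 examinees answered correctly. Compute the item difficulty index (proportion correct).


Item difficulty p = number correct / total examinees
p = 87 / 272
p = 0.3199

0.3199


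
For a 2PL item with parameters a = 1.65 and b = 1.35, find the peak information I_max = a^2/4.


For 2PL, max info at theta = b = 1.35
I_max = a^2 / 4 = 1.65^2 / 4
= 2.7225 / 4
I_max = 0.6806

0.6806


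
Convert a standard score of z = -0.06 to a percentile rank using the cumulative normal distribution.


CDF(z) = 0.5 * (1 + erf(z/sqrt(2)))
erf(-0.0424) = -0.0478
CDF = 0.4761
Percentile rank = 0.4761 * 100 = 47.61

47.61


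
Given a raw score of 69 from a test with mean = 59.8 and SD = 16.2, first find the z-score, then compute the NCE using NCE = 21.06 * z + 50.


z = (X - mean) / SD = (69 - 59.8) / 16.2
z = 9.2 / 16.2
z = 0.5679
NCE = NCE = 21.06z + 50
Carry z at full precision (z = 9.2 / 16.2) into the conversion:
NCE = 21.06 * (9.2 / 16.2) + 50 = 193.752 / 16.2 + 50
NCE = 11.96 + 50
NCE = 61.96

61.96


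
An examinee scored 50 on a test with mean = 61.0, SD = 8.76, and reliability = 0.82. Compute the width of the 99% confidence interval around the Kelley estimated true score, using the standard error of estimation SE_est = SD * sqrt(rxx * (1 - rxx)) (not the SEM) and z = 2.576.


True score estimate = 0.82*50 + 0.18*61.0 = 51.98
SE_est = SD * sqrt(rxx * (1 - rxx)) = 8.76 * sqrt(0.82 * 0.18) = 8.76 * sqrt(0.1476) = 3.365482
CI = T_est +/- z * SE_est, so width = 2 * z * SE_est = 2 * 2.576 * 3.365482
Width = 17.339

17.339


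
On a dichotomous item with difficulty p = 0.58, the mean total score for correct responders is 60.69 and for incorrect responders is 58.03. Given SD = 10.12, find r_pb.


q = 1 - p = 0.42
rpb = ((M1 - M0) / SD) * sqrt(p * q)
rpb = ((60.69 - 58.03) / 10.12) * sqrt(0.58 * 0.42)
rpb = 0.1297

0.1297


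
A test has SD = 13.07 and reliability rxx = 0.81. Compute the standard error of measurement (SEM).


SEM = SD * sqrt(1 - rxx)
SEM = 13.07 * sqrt(1 - 0.81)
SEM = 13.07 * sqrt(0.19) = 13.07 * 0.43589
SEM = 5.6971

5.6971


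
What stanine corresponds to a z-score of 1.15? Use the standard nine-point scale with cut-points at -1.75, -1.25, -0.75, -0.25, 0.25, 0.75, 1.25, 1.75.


Stanine boundaries: [-1.75, -1.25, -0.75, -0.25, 0.25, 0.75, 1.25, 1.75]
z = 1.15
Check each boundary:
  z >= -1.75 -> could be stanine 2
  z >= -1.25 -> could be stanine 3
  z >= -0.75 -> could be stanine 4
  z >= -0.25 -> could be stanine 5
  z >= 0.25 -> could be stanine 6
  z >= 0.75 -> could be stanine 7
  z < 1.25
  z < 1.75
Highest qualifying boundary gives stanine = 7

7


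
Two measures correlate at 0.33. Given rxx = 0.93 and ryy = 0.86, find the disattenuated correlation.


r_corrected = rxy / sqrt(rxx * ryy)
= 0.33 / sqrt(0.93 * 0.86)
= 0.33 / sqrt(0.7998)
= 0.33 / 0.894315
r_corrected = 0.369

0.369


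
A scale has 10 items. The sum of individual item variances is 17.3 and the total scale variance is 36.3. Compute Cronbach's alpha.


alpha = (k/(k-1)) * (1 - sum(si^2)/s_total^2)
= (10/9) * (1 - 17.3/36.3)
alpha = 0.5816

0.5816


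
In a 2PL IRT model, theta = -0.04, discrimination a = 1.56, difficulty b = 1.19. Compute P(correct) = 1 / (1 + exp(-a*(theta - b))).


a*(theta - b) = 1.56 * (-0.04 - 1.19) = -1.9188
exp(--1.9188) = 6.8128
P = 1 / (1 + 6.8128)
P = 0.128

0.128


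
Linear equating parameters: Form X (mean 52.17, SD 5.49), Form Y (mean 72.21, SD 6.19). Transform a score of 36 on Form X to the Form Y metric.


slope = SD_Y / SD_X = 6.19 / 5.49 ~ 1.1275
intercept = mean_Y - slope * mean_X = 72.21 - (6.19 / 5.49) * 52.17 ~ 13.3881
Y = slope * X + intercept. To avoid rounding drift from the rounded slope/intercept, evaluate the equivalent form Y = mean_Y + SD_Y * (X - mean_X) / SD_X at full precision:
Y = 72.21 + 6.19 * (36 - 52.17) / 5.49
Y = 72.21 - 6.19 * 16.17 / 5.49
Y = 72.21 - 100.0923 / 5.49
Y = 72.21 - 18.2317
Y = 53.9783

53.9783


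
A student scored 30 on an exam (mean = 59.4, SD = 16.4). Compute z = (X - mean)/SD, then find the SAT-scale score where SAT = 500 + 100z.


z = (X - mean) / SD = (30 - 59.4) / 16.4
z = -29.4 / 16.4
z = -1.7927
SAT-scale = SAT = 500 + 100z
Carry z at full precision (z = -29.4 / 16.4) into the conversion:
SAT-scale = 500 + 100 * (-29.4 / 16.4) = 500 + -2940 / 16.4
SAT-scale = 500 + -179.2683
SAT-scale = 320.7317

320.7317


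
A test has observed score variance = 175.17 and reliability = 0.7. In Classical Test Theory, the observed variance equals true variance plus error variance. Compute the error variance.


var_true = rxx * var_obs = 0.7 * 175.17 = 122.619
var_error = var_obs - var_true
var_error = 175.17 - 122.619
var_error = 52.551

52.551


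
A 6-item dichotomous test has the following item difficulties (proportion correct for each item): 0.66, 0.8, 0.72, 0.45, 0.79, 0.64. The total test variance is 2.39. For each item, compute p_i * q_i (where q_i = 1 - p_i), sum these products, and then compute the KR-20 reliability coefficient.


For each item, compute p_i * q_i:
  Item 1: 0.66 * 0.34 = 0.2244
  Item 2: 0.8 * 0.2 = 0.16
  Item 3: 0.72 * 0.28 = 0.2016
  Item 4: 0.45 * 0.55 = 0.2475
  Item 5: 0.79 * 0.21 = 0.1659
  Item 6: 0.64 * 0.36 = 0.2304
Sum(p_i * q_i) = 0.2244 + 0.16 + 0.2016 + 0.2475 + 0.1659 + 0.2304 = 1.2298
KR-20 = (k/(k-1)) * (1 - Sum(p_i*q_i) / Var_total)
= (6/5) * (1 - 1.2298/2.39)
= 1.2 * 0.4854
KR-20 = 0.5825

0.5825


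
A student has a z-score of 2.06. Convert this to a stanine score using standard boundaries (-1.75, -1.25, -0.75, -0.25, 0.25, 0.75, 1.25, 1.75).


Stanine boundaries: [-1.75, -1.25, -0.75, -0.25, 0.25, 0.75, 1.25, 1.75]
z = 2.06
Check each boundary:
  z >= -1.75 -> could be stanine 2
  z >= -1.25 -> could be stanine 3
  z >= -0.75 -> could be stanine 4
  z >= -0.25 -> could be stanine 5
  z >= 0.25 -> could be stanine 6
  z >= 0.75 -> could be stanine 7
  z >= 1.25 -> could be stanine 8
  z >= 1.75 -> could be stanine 9
Highest qualifying boundary gives stanine = 9

9


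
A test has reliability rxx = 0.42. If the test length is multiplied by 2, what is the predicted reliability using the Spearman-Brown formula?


r_new = (n * rxx) / (1 + (n-1) * rxx)
r_new = (2 * 0.42) / (1 + 1 * 0.42)
r_new = 0.84 / 1.42
r_new = 0.5915

0.5915


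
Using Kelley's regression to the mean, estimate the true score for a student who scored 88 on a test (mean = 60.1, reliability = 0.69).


T_est = rxx * X + (1 - rxx) * mean
T_est = 0.69 * 88 + 0.31 * 60.1
T_est = 60.72 + 18.631
T_est = 79.351

79.351


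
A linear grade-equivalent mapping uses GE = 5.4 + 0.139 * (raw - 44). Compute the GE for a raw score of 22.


raw - median = 22 - 44 = -22
slope * diff = 0.139 * -22 = -3.058
GE = 5.4 + -3.058
GE = 2.342

2.342


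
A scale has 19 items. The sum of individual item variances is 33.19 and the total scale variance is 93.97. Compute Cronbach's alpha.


alpha = (k/(k-1)) * (1 - sum(si^2)/s_total^2)
= (19/18) * (1 - 33.19/93.97)
alpha = 0.6827

0.6827


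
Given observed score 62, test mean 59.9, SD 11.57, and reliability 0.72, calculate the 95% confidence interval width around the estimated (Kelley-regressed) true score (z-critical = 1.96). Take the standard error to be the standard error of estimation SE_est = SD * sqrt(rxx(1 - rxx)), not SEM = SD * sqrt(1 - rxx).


True score estimate = 0.72*62 + 0.28*59.9 = 61.412
SE_est = SD * sqrt(rxx * (1 - rxx)) = 11.57 * sqrt(0.72 * 0.28) = 11.57 * sqrt(0.2016) = 5.194917
CI = T_est +/- z * SE_est, so width = 2 * z * SE_est = 2 * 1.96 * 5.194917
Width = 20.3641

20.3641


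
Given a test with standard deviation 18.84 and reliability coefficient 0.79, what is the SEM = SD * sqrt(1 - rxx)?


SEM = SD * sqrt(1 - rxx)
SEM = 18.84 * sqrt(1 - 0.79)
SEM = 18.84 * sqrt(0.21) = 18.84 * 0.458258
SEM = 8.6336

8.6336


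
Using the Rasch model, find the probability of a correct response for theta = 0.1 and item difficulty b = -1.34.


theta - b = 0.1 - -1.34 = 1.44
exp(-(theta - b)) = exp(-1.44) = 0.2369
P = 1 / (1 + 0.2369)
P = 0.8085

0.8085


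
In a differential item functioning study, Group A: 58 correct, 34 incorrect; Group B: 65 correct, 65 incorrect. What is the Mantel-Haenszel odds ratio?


Odds_A = 58/34 = 1.7059
Odds_B = 65/65 = 1.0
OR = Odds_A / Odds_B = 1.7059 / 1.0
Exactly, OR = (58 * 65) / (34 * 65) = 3770 / 2210
OR = 1.7059

1.7059


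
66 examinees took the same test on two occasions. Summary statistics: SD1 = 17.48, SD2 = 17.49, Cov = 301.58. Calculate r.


r = cov(X,Y) / (SD_X * SD_Y)
r = 301.58 / (17.48 * 17.49)
r = 301.58 / 305.7252
r = 0.9864

0.9864


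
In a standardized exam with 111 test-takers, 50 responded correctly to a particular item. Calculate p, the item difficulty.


Item difficulty p = number correct / total examinees
p = 50 / 111
p = 0.4505

0.4505


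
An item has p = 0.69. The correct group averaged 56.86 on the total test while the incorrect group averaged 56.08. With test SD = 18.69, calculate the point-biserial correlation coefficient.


q = 1 - p = 0.31
rpb = ((M1 - M0) / SD) * sqrt(p * q)
rpb = ((56.86 - 56.08) / 18.69) * sqrt(0.69 * 0.31)
rpb = 0.0193

0.0193


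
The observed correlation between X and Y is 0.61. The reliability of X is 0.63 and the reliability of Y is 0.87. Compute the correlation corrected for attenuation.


r_corrected = rxy / sqrt(rxx * ryy)
= 0.61 / sqrt(0.63 * 0.87)
= 0.61 / sqrt(0.5481)
= 0.61 / 0.740338
r_corrected = 0.8239

0.8239


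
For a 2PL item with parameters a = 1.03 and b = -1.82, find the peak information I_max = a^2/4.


For 2PL, max info at theta = b = -1.82
I_max = a^2 / 4 = 1.03^2 / 4
= 1.0609 / 4
I_max = 0.2652

0.2652


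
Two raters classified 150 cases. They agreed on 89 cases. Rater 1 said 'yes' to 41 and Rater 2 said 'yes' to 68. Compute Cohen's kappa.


P_o = 89/150 = 0.593333
P_e = (41*68 + 109*82) / 22500 = 0.521156
kappa = (P_o - P_e) / (1 - P_e)
kappa = (0.593333 - 0.521156) / (1 - 0.521156)
kappa = 0.1507

0.1507


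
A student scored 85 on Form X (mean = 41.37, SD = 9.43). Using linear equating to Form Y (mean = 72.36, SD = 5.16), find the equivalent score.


slope = SD_Y / SD_X = 5.16 / 9.43 ~ 0.5472
intercept = mean_Y - slope * mean_X = 72.36 - (5.16 / 9.43) * 41.37 ~ 49.7228
Y = slope * X + intercept. To avoid rounding drift from the rounded slope/intercept, evaluate the equivalent form Y = mean_Y + SD_Y * (X - mean_X) / SD_X at full precision:
Y = 72.36 + 5.16 * (85 - 41.37) / 9.43
Y = 72.36 + 5.16 * 43.63 / 9.43
Y = 72.36 + 225.1308 / 9.43
Y = 72.36 + 23.8739
Y = 96.2339

96.2339


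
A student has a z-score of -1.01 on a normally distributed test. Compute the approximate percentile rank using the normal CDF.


CDF(z) = 0.5 * (1 + erf(z/sqrt(2)))
erf(-0.7142) = -0.6875
CDF = 0.1562
Percentile rank = 0.1562 * 100 = 15.62

15.62


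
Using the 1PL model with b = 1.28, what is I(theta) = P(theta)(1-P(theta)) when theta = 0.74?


P = 1/(1+exp(-(0.74-1.28))) = 0.3682
I = P*(1-P) = 0.3682 * 0.6318
I = 0.2326

0.2326


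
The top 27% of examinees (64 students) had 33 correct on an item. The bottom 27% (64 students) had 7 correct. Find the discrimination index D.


p_upper = 33/64 = 0.5156
p_lower = 7/64 = 0.1094
D = 0.5156 - 0.1094 = 0.4062

0.4062


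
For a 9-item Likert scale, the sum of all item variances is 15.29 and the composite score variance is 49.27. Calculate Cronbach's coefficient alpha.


alpha = (k/(k-1)) * (1 - sum(si^2)/s_total^2)
= (9/8) * (1 - 15.29/49.27)
alpha = 0.7759

0.7759


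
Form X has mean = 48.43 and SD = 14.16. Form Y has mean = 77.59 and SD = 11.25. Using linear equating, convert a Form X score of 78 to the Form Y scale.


slope = SD_Y / SD_X = 11.25 / 14.16 ~ 0.7945
intercept = mean_Y - slope * mean_X = 77.59 - (11.25 / 14.16) * 48.43 ~ 39.1128
Y = slope * X + intercept. To avoid rounding drift from the rounded slope/intercept, evaluate the equivalent form Y = mean_Y + SD_Y * (X - mean_X) / SD_X at full precision:
Y = 77.59 + 11.25 * (78 - 48.43) / 14.16
Y = 77.59 + 11.25 * 29.57 / 14.16
Y = 77.59 + 332.6625 / 14.16
Y = 77.59 + 23.4931
Y = 101.0831

101.0831


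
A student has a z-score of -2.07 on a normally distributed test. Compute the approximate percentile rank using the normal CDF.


CDF(z) = 0.5 * (1 + erf(z/sqrt(2)))
erf(-1.4637) = -0.9615
CDF = 0.0192
Percentile rank = 0.0192 * 100 = 1.92

1.92


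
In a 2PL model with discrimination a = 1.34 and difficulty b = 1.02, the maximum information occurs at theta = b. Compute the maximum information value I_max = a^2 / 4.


For 2PL, max info at theta = b = 1.02
I_max = a^2 / 4 = 1.34^2 / 4
= 1.7956 / 4
I_max = 0.4489

0.4489


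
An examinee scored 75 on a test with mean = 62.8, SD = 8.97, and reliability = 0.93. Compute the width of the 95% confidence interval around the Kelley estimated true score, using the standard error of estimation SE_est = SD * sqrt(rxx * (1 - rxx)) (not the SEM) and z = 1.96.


True score estimate = 0.93*75 + 0.07*62.8 = 74.146
SE_est = SD * sqrt(rxx * (1 - rxx)) = 8.97 * sqrt(0.93 * 0.07) = 8.97 * sqrt(0.0651) = 2.288669
CI = T_est +/- z * SE_est, so width = 2 * z * SE_est = 2 * 1.96 * 2.288669
Width = 8.9716

8.9716


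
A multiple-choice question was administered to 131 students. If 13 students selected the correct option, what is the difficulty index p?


Item difficulty p = number correct / total examinees
p = 13 / 131
p = 0.0992

0.0992


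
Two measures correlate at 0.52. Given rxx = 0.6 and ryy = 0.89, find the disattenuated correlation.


r_corrected = rxy / sqrt(rxx * ryy)
= 0.52 / sqrt(0.6 * 0.89)
= 0.52 / sqrt(0.534)
= 0.52 / 0.730753
r_corrected = 0.7116

0.7116


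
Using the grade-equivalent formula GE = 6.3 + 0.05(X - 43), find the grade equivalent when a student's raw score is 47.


raw - median = 47 - 43 = 4
slope * diff = 0.05 * 4 = 0.2
GE = 6.3 + 0.2
GE = 6.5

6.5


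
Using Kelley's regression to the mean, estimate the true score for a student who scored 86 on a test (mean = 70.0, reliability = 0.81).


T_est = rxx * X + (1 - rxx) * mean
T_est = 0.81 * 86 + 0.19 * 70.0
T_est = 69.66 + 13.3
T_est = 82.96

82.96


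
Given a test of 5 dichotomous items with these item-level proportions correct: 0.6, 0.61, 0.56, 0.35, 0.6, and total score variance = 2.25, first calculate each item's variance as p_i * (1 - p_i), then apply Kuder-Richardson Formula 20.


For each item, compute p_i * q_i:
  Item 1: 0.6 * 0.4 = 0.24
  Item 2: 0.61 * 0.39 = 0.2379
  Item 3: 0.56 * 0.44 = 0.2464
  Item 4: 0.35 * 0.65 = 0.2275
  Item 5: 0.6 * 0.4 = 0.24
Sum(p_i * q_i) = 0.24 + 0.2379 + 0.2464 + 0.2275 + 0.24 = 1.1918
KR-20 = (k/(k-1)) * (1 - Sum(p_i*q_i) / Var_total)
= (5/4) * (1 - 1.1918/2.25)
= 1.25 * 0.4703
KR-20 = 0.5879

0.5879


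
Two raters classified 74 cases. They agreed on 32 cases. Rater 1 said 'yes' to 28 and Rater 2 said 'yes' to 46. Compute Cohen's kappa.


P_o = 32/74 = 0.432432
P_e = (28*46 + 46*28) / 5476 = 0.470416
kappa = (P_o - P_e) / (1 - P_e)
kappa = (0.432432 - 0.470416) / (1 - 0.470416)
kappa = -0.0717

-0.0717


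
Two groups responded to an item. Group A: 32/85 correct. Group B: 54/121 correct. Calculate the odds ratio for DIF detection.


Odds_A = 32/53 = 0.6038
Odds_B = 54/67 = 0.806
OR = Odds_A / Odds_B = 0.6038 / 0.806
Exactly, OR = (32 * 67) / (53 * 54) = 2144 / 2862
OR = 0.7491

0.7491


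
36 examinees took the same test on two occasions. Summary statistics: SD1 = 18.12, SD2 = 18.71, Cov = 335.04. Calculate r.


r = cov(X,Y) / (SD_X * SD_Y)
r = 335.04 / (18.12 * 18.71)
r = 335.04 / 339.0252
r = 0.9882

0.9882


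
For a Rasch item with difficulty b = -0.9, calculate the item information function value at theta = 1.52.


P = 1/(1+exp(-(1.52--0.9))) = 0.9183
I = P*(1-P) = 0.9183 * 0.0817
I = 0.075

0.075


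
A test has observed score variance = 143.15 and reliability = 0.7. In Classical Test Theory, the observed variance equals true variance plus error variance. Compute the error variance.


var_true = rxx * var_obs = 0.7 * 143.15 = 100.205
var_error = var_obs - var_true
var_error = 143.15 - 100.205
var_error = 42.945

42.945


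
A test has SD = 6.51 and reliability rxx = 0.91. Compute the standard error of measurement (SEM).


SEM = SD * sqrt(1 - rxx)
SEM = 6.51 * sqrt(1 - 0.91)
SEM = 6.51 * sqrt(0.09) = 6.51 * 0.3
SEM = 1.953

1.953


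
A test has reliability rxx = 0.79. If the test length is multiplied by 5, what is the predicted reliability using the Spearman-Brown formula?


r_new = (n * rxx) / (1 + (n-1) * rxx)
r_new = (5 * 0.79) / (1 + 4 * 0.79)
r_new = 3.95 / 4.16
r_new = 0.9495

0.9495


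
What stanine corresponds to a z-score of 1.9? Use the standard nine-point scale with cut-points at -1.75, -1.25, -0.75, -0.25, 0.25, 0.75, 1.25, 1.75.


Stanine boundaries: [-1.75, -1.25, -0.75, -0.25, 0.25, 0.75, 1.25, 1.75]
z = 1.9
Check each boundary:
  z >= -1.75 -> could be stanine 2
  z >= -1.25 -> could be stanine 3
  z >= -0.75 -> could be stanine 4
  z >= -0.25 -> could be stanine 5
  z >= 0.25 -> could be stanine 6
  z >= 0.75 -> could be stanine 7
  z >= 1.25 -> could be stanine 8
  z >= 1.75 -> could be stanine 9
Highest qualifying boundary gives stanine = 9

9


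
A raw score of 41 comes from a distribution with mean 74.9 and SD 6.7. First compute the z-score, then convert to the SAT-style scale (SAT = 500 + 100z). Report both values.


z = (X - mean) / SD = (41 - 74.9) / 6.7
z = -33.9 / 6.7
z = -5.0597
SAT-scale = SAT = 500 + 100z
Carry z at full precision (z = -33.9 / 6.7) into the conversion:
SAT-scale = 500 + 100 * (-33.9 / 6.7) = 500 + -3390 / 6.7
SAT-scale = 500 + -505.9701
SAT-scale = -5.9701

-5.9701


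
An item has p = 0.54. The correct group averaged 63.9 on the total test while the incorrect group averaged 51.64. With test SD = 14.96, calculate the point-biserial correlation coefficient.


q = 1 - p = 0.46
rpb = ((M1 - M0) / SD) * sqrt(p * q)
rpb = ((63.9 - 51.64) / 14.96) * sqrt(0.54 * 0.46)
rpb = 0.4084

0.4084


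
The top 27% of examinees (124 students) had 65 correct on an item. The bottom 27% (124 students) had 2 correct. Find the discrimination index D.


p_upper = 65/124 = 0.5242
p_lower = 2/124 = 0.0161
D = 0.5242 - 0.0161 = 0.5081

0.5081


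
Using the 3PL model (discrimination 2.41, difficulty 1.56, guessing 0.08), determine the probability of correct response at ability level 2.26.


logit = 2.41*(2.26 - 1.56) = 1.687
P* = 1/(1 + exp(-1.687)) = 0.8438
P = 0.08 + (1 - 0.08) * 0.8438
P = 0.8563

0.8563


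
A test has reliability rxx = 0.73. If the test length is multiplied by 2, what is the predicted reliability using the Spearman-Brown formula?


r_new = (n * rxx) / (1 + (n-1) * rxx)
r_new = (2 * 0.73) / (1 + 1 * 0.73)
r_new = 1.46 / 1.73
r_new = 0.8439

0.8439


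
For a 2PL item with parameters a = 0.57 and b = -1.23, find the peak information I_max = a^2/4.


For 2PL, max info at theta = b = -1.23
I_max = a^2 / 4 = 0.57^2 / 4
= 0.3249 / 4
I_max = 0.0812

0.0812


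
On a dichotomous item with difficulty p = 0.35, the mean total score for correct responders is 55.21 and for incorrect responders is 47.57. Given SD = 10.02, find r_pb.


q = 1 - p = 0.65
rpb = ((M1 - M0) / SD) * sqrt(p * q)
rpb = ((55.21 - 47.57) / 10.02) * sqrt(0.35 * 0.65)
rpb = 0.3637

0.3637


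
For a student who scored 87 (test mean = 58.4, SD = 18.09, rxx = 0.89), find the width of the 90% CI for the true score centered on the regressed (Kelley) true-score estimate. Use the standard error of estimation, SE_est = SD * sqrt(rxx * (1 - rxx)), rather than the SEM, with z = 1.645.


True score estimate = 0.89*87 + 0.11*58.4 = 83.854
SE_est = SD * sqrt(rxx * (1 - rxx)) = 18.09 * sqrt(0.89 * 0.11) = 18.09 * sqrt(0.0979) = 5.660176
CI = T_est +/- z * SE_est, so width = 2 * z * SE_est = 2 * 1.645 * 5.660176
Width = 18.622

18.622


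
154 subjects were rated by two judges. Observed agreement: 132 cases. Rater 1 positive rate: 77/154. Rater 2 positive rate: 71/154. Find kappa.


P_o = 132/154 = 0.857143
P_e = (77*71 + 77*83) / 23716 = 0.5
kappa = (P_o - P_e) / (1 - P_e)
kappa = (0.857143 - 0.5) / (1 - 0.5)
kappa = 0.7143

0.7143


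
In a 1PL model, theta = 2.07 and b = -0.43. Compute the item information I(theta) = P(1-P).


P = 1/(1+exp(-(2.07--0.43))) = 0.9241
I = P*(1-P) = 0.9241 * 0.0759
I = 0.0701

0.0701


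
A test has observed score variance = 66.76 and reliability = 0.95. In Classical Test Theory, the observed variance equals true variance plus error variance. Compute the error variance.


var_true = rxx * var_obs = 0.95 * 66.76 = 63.422
var_error = var_obs - var_true
var_error = 66.76 - 63.422
var_error = 3.338

3.338


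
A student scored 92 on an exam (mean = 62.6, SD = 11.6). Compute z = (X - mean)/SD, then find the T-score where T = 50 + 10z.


z = (X - mean) / SD = (92 - 62.6) / 11.6
z = 29.4 / 11.6
z = 2.5345
T-score = T = 50 + 10z
Carry z at full precision (z = 29.4 / 11.6) into the conversion:
T-score = 50 + 10 * (29.4 / 11.6) = 50 + 294 / 11.6
T-score = 50 + 25.3448
T-score = 75.3448

75.3448


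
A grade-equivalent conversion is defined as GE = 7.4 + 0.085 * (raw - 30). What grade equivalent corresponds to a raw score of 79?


raw - median = 79 - 30 = 49
slope * diff = 0.085 * 49 = 4.165
GE = 7.4 + 4.165
GE = 11.565

11.565


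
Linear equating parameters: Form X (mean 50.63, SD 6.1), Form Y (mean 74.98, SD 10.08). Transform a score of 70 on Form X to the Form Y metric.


slope = SD_Y / SD_X = 10.08 / 6.1 ~ 1.6525
intercept = mean_Y - slope * mean_X = 74.98 - (10.08 / 6.1) * 50.63 ~ -8.684
Y = slope * X + intercept. To avoid rounding drift from the rounded slope/intercept, evaluate the equivalent form Y = mean_Y + SD_Y * (X - mean_X) / SD_X at full precision:
Y = 74.98 + 10.08 * (70 - 50.63) / 6.1
Y = 74.98 + 10.08 * 19.37 / 6.1
Y = 74.98 + 195.2496 / 6.1
Y = 74.98 + 32.0081
Y = 106.9881

106.9881


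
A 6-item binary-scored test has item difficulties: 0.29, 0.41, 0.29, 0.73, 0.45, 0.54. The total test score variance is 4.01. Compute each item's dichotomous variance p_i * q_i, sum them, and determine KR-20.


For each item, compute p_i * q_i:
  Item 1: 0.29 * 0.71 = 0.2059
  Item 2: 0.41 * 0.59 = 0.2419
  Item 3: 0.29 * 0.71 = 0.2059
  Item 4: 0.73 * 0.27 = 0.1971
  Item 5: 0.45 * 0.55 = 0.2475
  Item 6: 0.54 * 0.46 = 0.2484
Sum(p_i * q_i) = 0.2059 + 0.2419 + 0.2059 + 0.1971 + 0.2475 + 0.2484 = 1.3467
KR-20 = (k/(k-1)) * (1 - Sum(p_i*q_i) / Var_total)
= (6/5) * (1 - 1.3467/4.01)
= 1.2 * 0.6642
KR-20 = 0.797

0.797


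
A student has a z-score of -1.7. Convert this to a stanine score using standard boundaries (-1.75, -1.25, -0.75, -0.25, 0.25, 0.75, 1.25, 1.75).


Stanine boundaries: [-1.75, -1.25, -0.75, -0.25, 0.25, 0.75, 1.25, 1.75]
z = -1.7
Check each boundary:
  z >= -1.75 -> could be stanine 2
  z < -1.25
  z < -0.75
  z < -0.25
  z < 0.25
  z < 0.75
  z < 1.25
  z < 1.75
Highest qualifying boundary gives stanine = 2

2


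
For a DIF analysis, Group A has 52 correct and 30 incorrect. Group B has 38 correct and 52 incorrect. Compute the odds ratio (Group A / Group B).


Odds_A = 52/30 = 1.7333
Odds_B = 38/52 = 0.7308
OR = Odds_A / Odds_B = 1.7333 / 0.7308
Exactly, OR = (52 * 52) / (30 * 38) = 2704 / 1140
OR = 2.3719

2.3719


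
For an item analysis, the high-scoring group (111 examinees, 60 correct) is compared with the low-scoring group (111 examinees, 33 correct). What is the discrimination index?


p_upper = 60/111 = 0.5405
p_lower = 33/111 = 0.2973
D = 0.5405 - 0.2973 = 0.2432

0.2432


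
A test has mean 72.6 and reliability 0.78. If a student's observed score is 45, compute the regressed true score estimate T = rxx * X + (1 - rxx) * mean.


T_est = rxx * X + (1 - rxx) * mean
T_est = 0.78 * 45 + 0.22 * 72.6
T_est = 35.1 + 15.972
T_est = 51.072

51.072


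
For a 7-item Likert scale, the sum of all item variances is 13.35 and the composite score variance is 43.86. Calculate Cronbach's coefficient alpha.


alpha = (k/(k-1)) * (1 - sum(si^2)/s_total^2)
= (7/6) * (1 - 13.35/43.86)
alpha = 0.8116

0.8116


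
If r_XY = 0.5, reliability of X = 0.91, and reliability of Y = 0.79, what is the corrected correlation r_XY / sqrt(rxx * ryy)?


r_corrected = rxy / sqrt(rxx * ryy)
= 0.5 / sqrt(0.91 * 0.79)
= 0.5 / sqrt(0.7189)
= 0.5 / 0.84788
r_corrected = 0.5897

0.5897


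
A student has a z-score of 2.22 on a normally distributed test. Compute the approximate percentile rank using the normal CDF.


CDF(z) = 0.5 * (1 + erf(z/sqrt(2)))
erf(1.5698) = 0.9736
CDF = 0.9868
Percentile rank = 0.9868 * 100 = 98.68

98.68


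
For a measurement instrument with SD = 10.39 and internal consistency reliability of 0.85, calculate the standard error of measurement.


SEM = SD * sqrt(1 - rxx)
SEM = 10.39 * sqrt(1 - 0.85)
SEM = 10.39 * sqrt(0.15) = 10.39 * 0.387298
SEM = 4.024

4.024


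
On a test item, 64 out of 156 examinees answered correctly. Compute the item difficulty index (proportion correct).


Item difficulty p = number correct / total examinees
p = 64 / 156
p = 0.4103

0.4103


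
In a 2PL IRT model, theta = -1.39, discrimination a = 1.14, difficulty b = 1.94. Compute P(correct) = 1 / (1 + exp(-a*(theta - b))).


a*(theta - b) = 1.14 * (-1.39 - 1.94) = -3.7962
exp(--3.7962) = 44.5316
P = 1 / (1 + 44.5316)
P = 0.022

0.022


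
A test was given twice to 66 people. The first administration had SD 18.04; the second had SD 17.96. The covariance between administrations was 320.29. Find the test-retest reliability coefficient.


r = cov(X,Y) / (SD_X * SD_Y)
r = 320.29 / (18.04 * 17.96)
r = 320.29 / 323.9984
r = 0.9886

0.9886


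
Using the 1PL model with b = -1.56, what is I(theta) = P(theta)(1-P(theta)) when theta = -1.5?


P = 1/(1+exp(-(-1.5--1.56))) = 0.515
I = P*(1-P) = 0.515 * 0.485
I = 0.2498

0.2498


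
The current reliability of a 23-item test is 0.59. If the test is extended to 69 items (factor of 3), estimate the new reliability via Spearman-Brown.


r_new = (n * rxx) / (1 + (n-1) * rxx)
r_new = (3 * 0.59) / (1 + 2 * 0.59)
r_new = 1.77 / 2.18
r_new = 0.8119

0.8119


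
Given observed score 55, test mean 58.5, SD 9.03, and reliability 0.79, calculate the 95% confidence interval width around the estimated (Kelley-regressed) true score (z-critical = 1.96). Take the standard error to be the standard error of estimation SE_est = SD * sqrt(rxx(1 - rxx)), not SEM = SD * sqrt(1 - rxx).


True score estimate = 0.79*55 + 0.21*58.5 = 55.735
SE_est = SD * sqrt(rxx * (1 - rxx)) = 9.03 * sqrt(0.79 * 0.21) = 9.03 * sqrt(0.1659) = 3.677993
CI = T_est +/- z * SE_est, so width = 2 * z * SE_est = 2 * 1.96 * 3.677993
Width = 14.4177

14.4177


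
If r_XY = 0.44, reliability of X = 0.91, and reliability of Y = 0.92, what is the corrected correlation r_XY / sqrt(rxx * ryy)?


r_corrected = rxy / sqrt(rxx * ryy)
= 0.44 / sqrt(0.91 * 0.92)
= 0.44 / sqrt(0.8372)
= 0.44 / 0.914986
r_corrected = 0.4809

0.4809


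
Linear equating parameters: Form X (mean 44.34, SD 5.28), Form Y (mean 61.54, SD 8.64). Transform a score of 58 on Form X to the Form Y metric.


slope = SD_Y / SD_X = 8.64 / 5.28 ~ 1.6364
intercept = mean_Y - slope * mean_X = 61.54 - (8.64 / 5.28) * 44.34 ~ -11.0164
Y = slope * X + intercept. To avoid rounding drift from the rounded slope/intercept, evaluate the equivalent form Y = mean_Y + SD_Y * (X - mean_X) / SD_X at full precision:
Y = 61.54 + 8.64 * (58 - 44.34) / 5.28
Y = 61.54 + 8.64 * 13.66 / 5.28
Y = 61.54 + 118.0224 / 5.28
Y = 61.54 + 22.3527
Y = 83.8927

83.8927


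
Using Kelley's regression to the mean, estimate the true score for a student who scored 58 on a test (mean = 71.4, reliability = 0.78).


T_est = rxx * X + (1 - rxx) * mean
T_est = 0.78 * 58 + 0.22 * 71.4
T_est = 45.24 + 15.708
T_est = 60.948

60.948


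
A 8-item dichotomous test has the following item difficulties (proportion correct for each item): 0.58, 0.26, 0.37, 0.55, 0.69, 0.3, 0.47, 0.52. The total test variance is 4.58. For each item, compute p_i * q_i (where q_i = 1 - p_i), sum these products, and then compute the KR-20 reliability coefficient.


For each item, compute p_i * q_i:
  Item 1: 0.58 * 0.42 = 0.2436
  Item 2: 0.26 * 0.74 = 0.1924
  Item 3: 0.37 * 0.63 = 0.2331
  Item 4: 0.55 * 0.45 = 0.2475
  Item 5: 0.69 * 0.31 = 0.2139
  Item 6: 0.3 * 0.7 = 0.21
  Item 7: 0.47 * 0.53 = 0.2491
  Item 8: 0.52 * 0.48 = 0.2496
Sum(p_i * q_i) = 0.2436 + 0.1924 + 0.2331 + 0.2475 + 0.2139 + 0.21 + 0.2491 + 0.2496 = 1.8392
KR-20 = (k/(k-1)) * (1 - Sum(p_i*q_i) / Var_total)
= (8/7) * (1 - 1.8392/4.58)
= 1.1429 * 0.5984
KR-20 = 0.6839

0.6839


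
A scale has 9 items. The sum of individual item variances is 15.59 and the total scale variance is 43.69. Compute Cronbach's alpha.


alpha = (k/(k-1)) * (1 - sum(si^2)/s_total^2)
= (9/8) * (1 - 15.59/43.69)
alpha = 0.7236

0.7236


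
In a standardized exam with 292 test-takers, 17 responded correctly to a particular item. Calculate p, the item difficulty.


Item difficulty p = number correct / total examinees
p = 17 / 292
p = 0.0582

0.0582


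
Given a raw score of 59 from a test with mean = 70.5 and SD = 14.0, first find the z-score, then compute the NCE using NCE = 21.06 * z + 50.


z = (X - mean) / SD = (59 - 70.5) / 14.0
z = -11.5 / 14.0
z = -0.8214
NCE = NCE = 21.06z + 50
Carry z at full precision (z = -11.5 / 14.0) into the conversion:
NCE = 21.06 * (-11.5 / 14.0) + 50 = -242.19 / 14.0 + 50
NCE = -17.2993 + 50
NCE = 32.7007

32.7007


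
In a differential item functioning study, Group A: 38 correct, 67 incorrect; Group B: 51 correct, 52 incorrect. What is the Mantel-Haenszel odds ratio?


Odds_A = 38/67 = 0.5672
Odds_B = 51/52 = 0.9808
OR = Odds_A / Odds_B = 0.5672 / 0.9808
Exactly, OR = (38 * 52) / (67 * 51) = 1976 / 3417
OR = 0.5783

0.5783


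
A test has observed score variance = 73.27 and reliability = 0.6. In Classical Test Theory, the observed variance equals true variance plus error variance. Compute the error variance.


var_true = rxx * var_obs = 0.6 * 73.27 = 43.962
var_error = var_obs - var_true
var_error = 73.27 - 43.962
var_error = 29.308

29.308


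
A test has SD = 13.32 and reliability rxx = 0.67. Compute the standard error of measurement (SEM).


SEM = SD * sqrt(1 - rxx)
SEM = 13.32 * sqrt(1 - 0.67)
SEM = 13.32 * sqrt(0.33) = 13.32 * 0.574456
SEM = 7.6518

7.6518


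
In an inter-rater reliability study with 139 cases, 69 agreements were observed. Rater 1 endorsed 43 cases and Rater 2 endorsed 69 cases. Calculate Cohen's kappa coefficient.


P_o = 69/139 = 0.496403
P_e = (43*69 + 96*70) / 19321 = 0.501372
kappa = (P_o - P_e) / (1 - P_e)
kappa = (0.496403 - 0.501372) / (1 - 0.501372)
kappa = -0.01

-0.01


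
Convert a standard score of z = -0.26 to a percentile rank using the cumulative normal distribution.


CDF(z) = 0.5 * (1 + erf(z/sqrt(2)))
erf(-0.1838) = -0.2051
CDF = 0.3974
Percentile rank = 0.3974 * 100 = 39.74

39.74


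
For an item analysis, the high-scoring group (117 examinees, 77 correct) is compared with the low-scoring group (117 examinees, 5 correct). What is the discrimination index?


p_upper = 77/117 = 0.6581
p_lower = 5/117 = 0.0427
D = 0.6581 - 0.0427 = 0.6154

0.6154


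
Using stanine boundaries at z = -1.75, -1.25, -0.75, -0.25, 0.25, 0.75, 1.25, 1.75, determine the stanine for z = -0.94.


Stanine boundaries: [-1.75, -1.25, -0.75, -0.25, 0.25, 0.75, 1.25, 1.75]
z = -0.94
Check each boundary:
  z >= -1.75 -> could be stanine 2
  z >= -1.25 -> could be stanine 3
  z < -0.75
  z < -0.25
  z < 0.25
  z < 0.75
  z < 1.25
  z < 1.75
Highest qualifying boundary gives stanine = 3

3


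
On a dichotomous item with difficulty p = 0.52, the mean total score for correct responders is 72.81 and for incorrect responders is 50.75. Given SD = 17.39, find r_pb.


q = 1 - p = 0.48
rpb = ((M1 - M0) / SD) * sqrt(p * q)
rpb = ((72.81 - 50.75) / 17.39) * sqrt(0.52 * 0.48)
rpb = 0.6338

0.6338


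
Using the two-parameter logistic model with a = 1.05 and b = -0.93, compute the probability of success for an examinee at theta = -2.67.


a*(theta - b) = 1.05 * (-2.67 - -0.93) = -1.827
exp(--1.827) = 6.2152
P = 1 / (1 + 6.2152)
P = 0.1386

0.1386
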